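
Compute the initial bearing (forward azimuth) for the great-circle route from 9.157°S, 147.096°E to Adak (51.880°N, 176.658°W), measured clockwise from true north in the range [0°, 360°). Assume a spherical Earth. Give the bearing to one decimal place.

Δλ = -176.658 − 147.096 = -323.754°; wrapped into (−180°, 180°]: 36.246°.
θ = atan2( sin Δλ · cos φ₂ , cos φ₁ · sin φ₂ − sin φ₁ · cos φ₂ · cos Δλ )
  = atan2(0.36499, 0.85592) = 23.095° → normalised to [0°, 360°): 23.095°.

23.1°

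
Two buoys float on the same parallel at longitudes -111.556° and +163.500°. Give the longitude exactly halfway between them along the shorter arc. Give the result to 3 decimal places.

Signed shortest Δλ from -111.556° to +163.500° is -84.944°.
Midpoint longitude = -111.556° + (-84.944°)/2 = -111.556° − 42.472° = -154.028°.
(The naïve average (-111.556 + +163.500)/2 = 25.972° is on the wrong side of the globe.)

-154.028°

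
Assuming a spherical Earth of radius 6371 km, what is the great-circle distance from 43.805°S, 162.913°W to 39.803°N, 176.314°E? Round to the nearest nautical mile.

Δλ = 176.314 − -162.913 = 339.227°; wrapped into (−180°, 180°]: -20.773°.
Δφ = 39.803 − -43.805 = 83.608°.
a = sin²(Δφ/2) + cos φ₁ · cos φ₂ · sin²(Δλ/2) = 0.462356.
c = 2·atan2(√a, √(1−a)) = 1.49544 rad → d = 6371·c ≈ 9527.43 km ≈ 5144.40 nmi.

5144 nmi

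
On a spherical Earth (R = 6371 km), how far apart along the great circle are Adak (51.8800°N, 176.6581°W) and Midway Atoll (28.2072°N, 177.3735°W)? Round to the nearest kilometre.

2633 km

Δλ = -177.3735 − -176.6581 = -0.7154°.
Δφ = 28.2072 − 51.8800 = -23.6728°.
a = sin²(Δφ/2) + cos φ₁ · cos φ₂ · sin²(Δλ/2) = 0.042095.
c = 2·atan2(√a, √(1−a)) = 0.41327 rad → d = 6371·c ≈ 2632.97 km.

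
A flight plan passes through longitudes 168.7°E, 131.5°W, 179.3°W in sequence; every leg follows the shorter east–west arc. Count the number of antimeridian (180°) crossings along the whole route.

1

Leg 1: +168.7° → -131.5°, shortest Δλ = 59.8° (east) — crosses 180°.
Leg 2: -131.5° → -179.3°, shortest Δλ = -47.8° (west) — does not cross 180°.
Total crossings: 1.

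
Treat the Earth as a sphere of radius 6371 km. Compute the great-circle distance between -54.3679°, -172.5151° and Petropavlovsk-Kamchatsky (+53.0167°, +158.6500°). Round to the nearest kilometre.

Δλ = 158.6500 − -172.5151 = 331.1651°; wrapped into (−180°, 180°]: -28.8349°.
Δφ = 53.0167 − -54.3679 = 107.3846°.
a = sin²(Δφ/2) + cos φ₁ · cos φ₂ · sin²(Δλ/2) = 0.671119.
c = 2·atan2(√a, √(1−a)) = 1.92009 rad → d = 6371·c ≈ 12232.92 km.

12233 km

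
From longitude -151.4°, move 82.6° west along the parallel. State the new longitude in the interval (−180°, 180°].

+126.0°

Start at -151.4°; shift −82.6° → -234.0°.
-234.0° lies outside (−180°, 180°]; add 360° → +126.0°.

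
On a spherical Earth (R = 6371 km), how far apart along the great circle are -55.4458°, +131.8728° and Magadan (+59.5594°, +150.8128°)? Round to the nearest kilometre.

12898 km

Δλ = 150.8128 − 131.8728 = 18.9400°.
Δφ = 59.5594 − -55.4458 = 115.0052°.
a = sin²(Δφ/2) + cos φ₁ · cos φ₂ · sin²(Δλ/2) = 0.719129.
c = 2·atan2(√a, √(1−a)) = 2.02446 rad → d = 6371·c ≈ 12897.81 km.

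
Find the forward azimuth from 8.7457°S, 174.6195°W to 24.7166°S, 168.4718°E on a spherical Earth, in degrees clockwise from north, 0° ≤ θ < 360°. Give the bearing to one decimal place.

Δλ = 168.4718 − -174.6195 = 343.0913°; wrapped into (−180°, 180°]: -16.9087°.
θ = atan2( sin Δλ · cos φ₂ , cos φ₁ · sin φ₂ − sin φ₁ · cos φ₂ · cos Δλ )
  = atan2(-0.26420, -0.28112) = -136.777° → normalised to [0°, 360°): 223.223°.

223.2°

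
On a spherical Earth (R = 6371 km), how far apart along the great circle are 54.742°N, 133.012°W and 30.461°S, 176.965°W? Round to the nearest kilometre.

Δλ = -176.965 − -133.012 = -43.953°.
Δφ = -30.461 − 54.742 = -85.203°.
a = sin²(Δφ/2) + cos φ₁ · cos φ₂ · sin²(Δλ/2) = 0.527871.
c = 2·atan2(√a, √(1−a)) = 1.62657 rad → d = 6371·c ≈ 10362.86 km.

10363 km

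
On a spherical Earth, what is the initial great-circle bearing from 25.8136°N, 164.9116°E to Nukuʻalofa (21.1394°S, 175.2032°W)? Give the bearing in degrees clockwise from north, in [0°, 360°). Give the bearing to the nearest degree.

Δλ = -175.2032 − 164.9116 = -340.1148°; wrapped into (−180°, 180°]: 19.8852°.
θ = atan2( sin Δλ · cos φ₂ , cos φ₁ · sin φ₂ − sin φ₁ · cos φ₂ · cos Δλ )
  = atan2(0.31725, -0.70658) = 155.820° → normalised to [0°, 360°): 155.820°.

156°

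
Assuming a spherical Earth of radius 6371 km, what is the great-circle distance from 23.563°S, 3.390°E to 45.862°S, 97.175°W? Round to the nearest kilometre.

Δλ = -97.175 − 3.390 = -100.565°.
Δφ = -45.862 − -23.563 = -22.299°.
a = sin²(Δφ/2) + cos φ₁ · cos φ₂ · sin²(Δλ/2) = 0.415073.
c = 2·atan2(√a, √(1−a)) = 1.40011 rad → d = 6371·c ≈ 8920.13 km.

8920 km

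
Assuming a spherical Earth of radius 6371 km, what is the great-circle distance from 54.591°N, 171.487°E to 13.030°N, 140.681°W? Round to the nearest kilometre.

Δλ = -140.681 − 171.487 = -312.168°; wrapped into (−180°, 180°]: 47.832°.
Δφ = 13.030 − 54.591 = -41.561°.
a = sin²(Δφ/2) + cos φ₁ · cos φ₂ · sin²(Δλ/2) = 0.218647.
c = 2·atan2(√a, √(1−a)) = 0.97314 rad → d = 6371·c ≈ 6199.88 km.

6200 km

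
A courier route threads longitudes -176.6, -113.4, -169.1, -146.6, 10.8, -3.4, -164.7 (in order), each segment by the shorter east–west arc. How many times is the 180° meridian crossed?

Leg 1: -176.6° → -113.4°, shortest Δλ = 63.2° (east) — does not cross 180°.
Leg 2: -113.4° → -169.1°, shortest Δλ = -55.7° (west) — does not cross 180°.
Leg 3: -169.1° → -146.6°, shortest Δλ = 22.5° (east) — does not cross 180°.
Leg 4: -146.6° → +10.8°, shortest Δλ = 157.4° (east) — does not cross 180°.
Leg 5: +10.8° → -3.4°, shortest Δλ = -14.2° (west) — does not cross 180°.
Leg 6: -3.4° → -164.7°, shortest Δλ = -161.3° (west) — does not cross 180°.
Total crossings: 0.

0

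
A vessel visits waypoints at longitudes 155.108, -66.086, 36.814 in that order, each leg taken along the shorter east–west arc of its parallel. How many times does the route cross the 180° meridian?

Leg 1: +155.108° → -66.086°, shortest Δλ = 138.806° (east) — crosses 180°.
Leg 2: -66.086° → +36.814°, shortest Δλ = 102.9° (east) — does not cross 180°.
Total crossings: 1.

1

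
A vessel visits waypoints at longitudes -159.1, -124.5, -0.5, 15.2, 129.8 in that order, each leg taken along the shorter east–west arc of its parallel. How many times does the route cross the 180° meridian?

Leg 1: -159.1° → -124.5°, shortest Δλ = 34.6° (east) — does not cross 180°.
Leg 2: -124.5° → -0.5°, shortest Δλ = 124.0° (east) — does not cross 180°.
Leg 3: -0.5° → +15.2°, shortest Δλ = 15.7° (east) — does not cross 180°.
Leg 4: +15.2° → +129.8°, shortest Δλ = 114.6° (east) — does not cross 180°.
Total crossings: 0.

0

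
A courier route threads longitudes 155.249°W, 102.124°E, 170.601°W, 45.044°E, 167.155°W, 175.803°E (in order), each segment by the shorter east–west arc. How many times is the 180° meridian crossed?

Leg 1: -155.249° → +102.124°, shortest Δλ = -102.627° (west) — crosses 180°.
Leg 2: +102.124° → -170.601°, shortest Δλ = 87.275° (east) — crosses 180°.
Leg 3: -170.601° → +45.044°, shortest Δλ = -144.355° (west) — crosses 180°.
Leg 4: +45.044° → -167.155°, shortest Δλ = 147.801° (east) — crosses 180°.
Leg 5: -167.155° → +175.803°, shortest Δλ = -17.042° (west) — crosses 180°.
Total crossings: 5.

5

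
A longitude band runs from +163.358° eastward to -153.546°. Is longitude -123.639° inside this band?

No

Band width going east from +163.358° to -153.546°: ((-153.546 − 163.358) mod 360) = 43.096°.
Offset of -123.639° east of the west edge: ((-123.639 − 163.358) mod 360) = 73.003°.
73.003° > 43.096° ⇒ outside.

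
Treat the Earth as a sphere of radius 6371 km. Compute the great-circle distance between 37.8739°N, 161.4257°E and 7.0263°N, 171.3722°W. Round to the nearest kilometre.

Δλ = -171.3722 − 161.4257 = -332.7979°; wrapped into (−180°, 180°]: 27.2021°.
Δφ = 7.0263 − 37.8739 = -30.8476°.
a = sin²(Δφ/2) + cos φ₁ · cos φ₂ · sin²(Δλ/2) = 0.114057.
c = 2·atan2(√a, √(1−a)) = 0.68899 rad → d = 6371·c ≈ 4389.58 km.

4390 km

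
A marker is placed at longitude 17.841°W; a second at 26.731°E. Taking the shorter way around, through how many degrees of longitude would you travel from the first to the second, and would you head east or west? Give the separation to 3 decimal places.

Raw difference: 26.731 − -17.841 = 44.572°.
Normalise into (−180°, 180°]: 44.572° stays 44.572°.
Positive ⇒ the second point lies to the east; separation 44.572°.

44.572° east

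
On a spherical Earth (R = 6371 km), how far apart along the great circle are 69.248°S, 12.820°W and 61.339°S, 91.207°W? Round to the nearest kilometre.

Δλ = -91.207 − -12.820 = -78.387°.
Δφ = -61.339 − -69.248 = 7.909°.
a = sin²(Δφ/2) + cos φ₁ · cos φ₂ · sin²(Δλ/2) = 0.072623.
c = 2·atan2(√a, √(1−a)) = 0.54572 rad → d = 6371·c ≈ 3476.77 km.

3477 km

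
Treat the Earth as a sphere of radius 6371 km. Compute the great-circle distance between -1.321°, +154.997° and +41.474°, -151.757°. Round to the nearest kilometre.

Δλ = -151.757 − 154.997 = -306.754°; wrapped into (−180°, 180°]: 53.246°.
Δφ = 41.474 − -1.321 = 42.795°.
a = sin²(Δφ/2) + cos φ₁ · cos φ₂ · sin²(Δλ/2) = 0.283523.
c = 2·atan2(√a, √(1−a)) = 1.12303 rad → d = 6371·c ≈ 7154.82 km.

7155 km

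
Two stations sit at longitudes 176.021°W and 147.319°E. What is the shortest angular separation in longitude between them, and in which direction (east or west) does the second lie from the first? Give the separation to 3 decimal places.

36.660° west

Raw difference: 147.319 − -176.021 = 323.34°.
Normalise into (−180°, 180°]: 323.34° − 360° = -36.66°.
Negative ⇒ the second point lies to the west; separation 36.660°.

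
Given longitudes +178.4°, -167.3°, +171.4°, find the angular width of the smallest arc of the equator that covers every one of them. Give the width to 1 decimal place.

21.3°

Sort the longitudes: -167.3°, +171.4°, +178.4°.
Eastward gaps between consecutive values (wrapping around): 338.7°, 7.0°, 14.3°.
Largest gap = 338.7° ⇒ minimal covering band is its complement: 360° − 338.7° = 21.3°.
Band runs from +171.4° eastward to -167.3°, crossing the antimeridian.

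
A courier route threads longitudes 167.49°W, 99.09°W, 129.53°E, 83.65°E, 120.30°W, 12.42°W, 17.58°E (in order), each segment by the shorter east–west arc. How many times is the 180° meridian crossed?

Leg 1: -167.49° → -99.09°, shortest Δλ = 68.4° (east) — does not cross 180°.
Leg 2: -99.09° → +129.53°, shortest Δλ = -131.38° (west) — crosses 180°.
Leg 3: +129.53° → +83.65°, shortest Δλ = -45.88° (west) — does not cross 180°.
Leg 4: +83.65° → -120.30°, shortest Δλ = 156.05° (east) — crosses 180°.
Leg 5: -120.30° → -12.42°, shortest Δλ = 107.88° (east) — does not cross 180°.
Leg 6: -12.42° → +17.58°, shortest Δλ = 30.0° (east) — does not cross 180°.
Total crossings: 2.

2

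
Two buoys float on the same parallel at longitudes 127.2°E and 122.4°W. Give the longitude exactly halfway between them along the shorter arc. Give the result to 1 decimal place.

177.6°W

Signed shortest Δλ from +127.2° to -122.4° is +110.4°.
Midpoint longitude = +127.2° + (+110.4°)/2 = +127.2° + 55.2° = +182.4°.
Normalise into (−180°, 180°]: -177.6°.
(The naïve average (+127.2 + -122.4)/2 = 2.4° is on the wrong side of the globe.)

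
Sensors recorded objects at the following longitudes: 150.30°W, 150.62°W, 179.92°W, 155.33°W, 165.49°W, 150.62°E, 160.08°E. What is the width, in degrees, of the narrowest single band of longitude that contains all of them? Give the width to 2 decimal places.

Sort the longitudes: -179.92°, -165.49°, -155.33°, -150.62°, -150.30°, +150.62°, +160.08°.
Eastward gaps between consecutive values (wrapping around): 14.43°, 10.16°, 4.71°, 0.32°, 300.92°, 9.46°, 20.00°.
Largest gap = 300.92° ⇒ minimal covering band is its complement: 360° − 300.92° = 59.08°.
Band runs from +150.62° eastward to -150.30°, crossing the antimeridian.

59.08°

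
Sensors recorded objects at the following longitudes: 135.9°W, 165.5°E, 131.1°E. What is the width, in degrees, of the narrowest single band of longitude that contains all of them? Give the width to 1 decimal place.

93.0°

Sort the longitudes: -135.9°, +131.1°, +165.5°.
Eastward gaps between consecutive values (wrapping around): 267.0°, 34.4°, 58.6°.
Largest gap = 267.0° ⇒ minimal covering band is its complement: 360° − 267.0° = 93.0°.
Band runs from +131.1° eastward to -135.9°, crossing the antimeridian.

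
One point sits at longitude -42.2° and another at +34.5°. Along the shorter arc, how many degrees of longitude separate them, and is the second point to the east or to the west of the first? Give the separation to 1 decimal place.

Raw difference: 34.5 − -42.2 = 76.7°.
Normalise into (−180°, 180°]: 76.7° stays 76.7°.
Positive ⇒ the second point lies to the east; separation 76.7°.

76.7° east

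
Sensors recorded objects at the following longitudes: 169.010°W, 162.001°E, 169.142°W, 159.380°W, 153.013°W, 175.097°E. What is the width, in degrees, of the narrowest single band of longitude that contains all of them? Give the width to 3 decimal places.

44.986°

Sort the longitudes: -169.142°, -169.010°, -159.380°, -153.013°, +162.001°, +175.097°.
Eastward gaps between consecutive values (wrapping around): 0.132°, 9.630°, 6.367°, 315.014°, 13.096°, 15.761°.
Largest gap = 315.014° ⇒ minimal covering band is its complement: 360° − 315.014° = 44.986°.
Band runs from +162.001° eastward to -153.013°, crossing the antimeridian.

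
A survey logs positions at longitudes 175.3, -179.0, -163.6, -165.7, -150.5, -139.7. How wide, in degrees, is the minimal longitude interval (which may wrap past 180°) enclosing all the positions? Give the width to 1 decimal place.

45.0°

Sort the longitudes: -179.0°, -165.7°, -163.6°, -150.5°, -139.7°, +175.3°.
Eastward gaps between consecutive values (wrapping around): 13.3°, 2.1°, 13.1°, 10.8°, 315.0°, 5.7°.
Largest gap = 315.0° ⇒ minimal covering band is its complement: 360° − 315.0° = 45.0°.
Band runs from +175.3° eastward to -139.7°, crossing the antimeridian.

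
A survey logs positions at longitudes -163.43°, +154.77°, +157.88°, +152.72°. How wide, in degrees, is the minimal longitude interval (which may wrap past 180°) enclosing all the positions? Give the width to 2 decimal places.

Sort the longitudes: -163.43°, +152.72°, +154.77°, +157.88°.
Eastward gaps between consecutive values (wrapping around): 316.15°, 2.05°, 3.11°, 38.69°.
Largest gap = 316.15° ⇒ minimal covering band is its complement: 360° − 316.15° = 43.85°.
Band runs from +152.72° eastward to -163.43°, crossing the antimeridian.

43.85°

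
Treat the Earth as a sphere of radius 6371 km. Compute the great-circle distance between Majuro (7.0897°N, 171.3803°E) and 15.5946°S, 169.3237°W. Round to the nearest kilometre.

3298 km

Δλ = -169.3237 − 171.3803 = -340.7040°; wrapped into (−180°, 180°]: 19.2960°.
Δφ = -15.5946 − 7.0897 = -22.6843°.
a = sin²(Δφ/2) + cos φ₁ · cos φ₂ · sin²(Δλ/2) = 0.065525.
c = 2·atan2(√a, √(1−a)) = 0.51772 rad → d = 6371·c ≈ 3298.40 km.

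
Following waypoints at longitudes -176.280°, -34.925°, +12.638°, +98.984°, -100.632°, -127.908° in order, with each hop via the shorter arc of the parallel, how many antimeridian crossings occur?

Leg 1: -176.280° → -34.925°, shortest Δλ = 141.355° (east) — does not cross 180°.
Leg 2: -34.925° → +12.638°, shortest Δλ = 47.563° (east) — does not cross 180°.
Leg 3: +12.638° → +98.984°, shortest Δλ = 86.346° (east) — does not cross 180°.
Leg 4: +98.984° → -100.632°, shortest Δλ = 160.384° (east) — crosses 180°.
Leg 5: -100.632° → -127.908°, shortest Δλ = -27.276° (west) — does not cross 180°.
Total crossings: 1.

1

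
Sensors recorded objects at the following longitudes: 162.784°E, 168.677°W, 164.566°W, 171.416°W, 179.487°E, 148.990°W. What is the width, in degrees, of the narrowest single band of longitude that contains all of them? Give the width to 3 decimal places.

48.226°

Sort the longitudes: -171.416°, -168.677°, -164.566°, -148.990°, +162.784°, +179.487°.
Eastward gaps between consecutive values (wrapping around): 2.739°, 4.111°, 15.576°, 311.774°, 16.703°, 9.097°.
Largest gap = 311.774° ⇒ minimal covering band is its complement: 360° − 311.774° = 48.226°.
Band runs from +162.784° eastward to -148.990°, crossing the antimeridian.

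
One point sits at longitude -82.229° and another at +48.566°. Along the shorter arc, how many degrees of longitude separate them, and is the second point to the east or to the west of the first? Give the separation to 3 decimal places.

Raw difference: 48.566 − -82.229 = 130.795°.
Normalise into (−180°, 180°]: 130.795° stays 130.795°.
Positive ⇒ the second point lies to the east; separation 130.795°.

130.795° east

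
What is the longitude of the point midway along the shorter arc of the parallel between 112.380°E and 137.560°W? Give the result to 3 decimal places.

Signed shortest Δλ from +112.380° to -137.560° is +110.060°.
Midpoint longitude = +112.380° + (+110.060°)/2 = +112.380° + 55.030° = +167.410°.
(The naïve average (+112.380 + -137.560)/2 = -12.59° is on the wrong side of the globe.)

167.410°E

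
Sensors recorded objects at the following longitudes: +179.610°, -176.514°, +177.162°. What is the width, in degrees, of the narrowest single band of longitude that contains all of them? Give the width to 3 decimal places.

6.324°

Sort the longitudes: -176.514°, +177.162°, +179.610°.
Eastward gaps between consecutive values (wrapping around): 353.676°, 2.448°, 3.876°.
Largest gap = 353.676° ⇒ minimal covering band is its complement: 360° − 353.676° = 6.324°.
Band runs from +177.162° eastward to -176.514°, crossing the antimeridian.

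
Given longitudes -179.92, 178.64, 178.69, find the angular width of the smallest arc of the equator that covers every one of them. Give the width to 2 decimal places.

Sort the longitudes: -179.92°, +178.64°, +178.69°.
Eastward gaps between consecutive values (wrapping around): 358.56°, 0.05°, 1.39°.
Largest gap = 358.56° ⇒ minimal covering band is its complement: 360° − 358.56° = 1.44°.
Band runs from +178.64° eastward to -179.92°, crossing the antimeridian.

1.44°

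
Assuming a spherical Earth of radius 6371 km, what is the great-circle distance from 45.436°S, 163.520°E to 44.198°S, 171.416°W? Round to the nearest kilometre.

1974 km

Δλ = -171.416 − 163.520 = -334.936°; wrapped into (−180°, 180°]: 25.064°.
Δφ = -44.198 − -45.436 = 1.238°.
a = sin²(Δφ/2) + cos φ₁ · cos φ₂ · sin²(Δλ/2) = 0.023803.
c = 2·atan2(√a, √(1−a)) = 0.30980 rad → d = 6371·c ≈ 1973.74 km.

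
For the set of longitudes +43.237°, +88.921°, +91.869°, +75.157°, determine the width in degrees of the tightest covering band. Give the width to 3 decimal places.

Sort the longitudes: +43.237°, +75.157°, +88.921°, +91.869°.
Eastward gaps between consecutive values (wrapping around): 31.920°, 13.764°, 2.948°, 311.368°.
Largest gap = 311.368° ⇒ minimal covering band is its complement: 360° − 311.368° = 48.632°.
Band runs from +43.237° eastward to +91.869°.

48.632°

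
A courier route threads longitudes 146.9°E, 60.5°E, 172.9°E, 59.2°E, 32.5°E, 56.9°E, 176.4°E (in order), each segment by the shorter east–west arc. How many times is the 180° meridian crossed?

Leg 1: +146.9° → +60.5°, shortest Δλ = -86.4° (west) — does not cross 180°.
Leg 2: +60.5° → +172.9°, shortest Δλ = 112.4° (east) — does not cross 180°.
Leg 3: +172.9° → +59.2°, shortest Δλ = -113.7° (west) — does not cross 180°.
Leg 4: +59.2° → +32.5°, shortest Δλ = -26.7° (west) — does not cross 180°.
Leg 5: +32.5° → +56.9°, shortest Δλ = 24.4° (east) — does not cross 180°.
Leg 6: +56.9° → +176.4°, shortest Δλ = 119.5° (east) — does not cross 180°.
Total crossings: 0.

0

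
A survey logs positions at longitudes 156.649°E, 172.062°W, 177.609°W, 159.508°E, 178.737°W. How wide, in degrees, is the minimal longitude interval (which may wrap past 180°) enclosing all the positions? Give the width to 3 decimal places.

Sort the longitudes: -178.737°, -177.609°, -172.062°, +156.649°, +159.508°.
Eastward gaps between consecutive values (wrapping around): 1.128°, 5.547°, 328.711°, 2.859°, 21.755°.
Largest gap = 328.711° ⇒ minimal covering band is its complement: 360° − 328.711° = 31.289°.
Band runs from +156.649° eastward to -172.062°, crossing the antimeridian.

31.289°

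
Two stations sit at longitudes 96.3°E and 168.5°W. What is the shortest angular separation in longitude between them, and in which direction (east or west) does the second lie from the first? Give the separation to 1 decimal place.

95.2° east

Raw difference: -168.5 − 96.3 = -264.8°.
Normalise into (−180°, 180°]: -264.8° + 360° = 95.2°.
Positive ⇒ the second point lies to the east; separation 95.2°.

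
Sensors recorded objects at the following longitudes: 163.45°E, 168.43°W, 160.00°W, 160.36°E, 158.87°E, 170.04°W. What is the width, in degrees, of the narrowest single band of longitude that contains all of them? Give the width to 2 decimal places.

Sort the longitudes: -170.04°, -168.43°, -160.00°, +158.87°, +160.36°, +163.45°.
Eastward gaps between consecutive values (wrapping around): 1.61°, 8.43°, 318.87°, 1.49°, 3.09°, 26.51°.
Largest gap = 318.87° ⇒ minimal covering band is its complement: 360° − 318.87° = 41.13°.
Band runs from +158.87° eastward to -160.00°, crossing the antimeridian.

41.13°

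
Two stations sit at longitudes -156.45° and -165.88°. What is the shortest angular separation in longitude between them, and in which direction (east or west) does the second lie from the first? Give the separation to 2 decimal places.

9.43° west

Raw difference: -165.88 − -156.45 = -9.43°.
Normalise into (−180°, 180°]: -9.43° stays -9.43°.
Negative ⇒ the second point lies to the west; separation 9.43°.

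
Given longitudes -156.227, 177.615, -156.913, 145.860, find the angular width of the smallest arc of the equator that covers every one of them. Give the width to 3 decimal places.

Sort the longitudes: -156.913°, -156.227°, +145.860°, +177.615°.
Eastward gaps between consecutive values (wrapping around): 0.686°, 302.087°, 31.755°, 25.472°.
Largest gap = 302.087° ⇒ minimal covering band is its complement: 360° − 302.087° = 57.913°.
Band runs from +145.860° eastward to -156.227°, crossing the antimeridian.

57.913°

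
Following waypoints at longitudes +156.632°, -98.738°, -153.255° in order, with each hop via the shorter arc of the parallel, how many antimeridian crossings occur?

1

Leg 1: +156.632° → -98.738°, shortest Δλ = 104.63° (east) — crosses 180°.
Leg 2: -98.738° → -153.255°, shortest Δλ = -54.517° (west) — does not cross 180°.
Total crossings: 1.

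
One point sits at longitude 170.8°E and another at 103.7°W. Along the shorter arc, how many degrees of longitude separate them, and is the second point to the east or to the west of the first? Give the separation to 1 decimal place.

Raw difference: -103.7 − 170.8 = -274.5°.
Normalise into (−180°, 180°]: -274.5° + 360° = 85.5°.
Positive ⇒ the second point lies to the east; separation 85.5°.

85.5° east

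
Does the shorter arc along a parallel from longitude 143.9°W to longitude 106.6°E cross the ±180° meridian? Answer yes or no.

Naïve |106.6 − -143.9| = 250.5° > 180°, so the shorter arc goes the other way round — across 180°.
Signed shortest Δλ = ((106.6 − -143.9 + 180) mod 360) − 180 = -109.5°.
Going west by 109.5° from -143.9° passes through 180° before reaching +106.6°.

Yes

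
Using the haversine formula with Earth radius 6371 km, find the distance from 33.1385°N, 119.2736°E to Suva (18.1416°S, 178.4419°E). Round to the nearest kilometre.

8479 km

Δλ = 178.4419 − 119.2736 = 59.1683°.
Δφ = -18.1416 − 33.1385 = -51.2801°.
a = sin²(Δφ/2) + cos φ₁ · cos φ₂ · sin²(Δλ/2) = 0.381194.
c = 2·atan2(√a, √(1−a)) = 1.33089 rad → d = 6371·c ≈ 8479.10 km.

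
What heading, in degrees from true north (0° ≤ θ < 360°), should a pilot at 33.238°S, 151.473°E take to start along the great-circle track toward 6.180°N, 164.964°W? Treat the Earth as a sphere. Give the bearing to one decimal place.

54.7°

Δλ = -164.964 − 151.473 = -316.437°; wrapped into (−180°, 180°]: 43.563°.
θ = atan2( sin Δλ · cos φ₂ , cos φ₁ · sin φ₂ − sin φ₁ · cos φ₂ · cos Δλ )
  = atan2(0.68515, 0.48491) = 54.711° → normalised to [0°, 360°): 54.711°.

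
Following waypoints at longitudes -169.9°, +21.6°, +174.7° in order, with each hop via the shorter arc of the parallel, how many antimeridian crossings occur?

1

Leg 1: -169.9° → +21.6°, shortest Δλ = -168.5° (west) — crosses 180°.
Leg 2: +21.6° → +174.7°, shortest Δλ = 153.1° (east) — does not cross 180°.
Total crossings: 1.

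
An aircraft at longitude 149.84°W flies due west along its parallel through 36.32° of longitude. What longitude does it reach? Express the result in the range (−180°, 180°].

173.84°E

Start at -149.84°; shift −36.32° → -186.16°.
-186.16° lies outside (−180°, 180°]; add 360° → +173.84°.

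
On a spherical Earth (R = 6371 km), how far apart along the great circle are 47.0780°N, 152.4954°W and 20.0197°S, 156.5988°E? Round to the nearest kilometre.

Δλ = 156.5988 − -152.4954 = 309.0942°; wrapped into (−180°, 180°]: -50.9058°.
Δφ = -20.0197 − 47.0780 = -67.0977°.
a = sin²(Δφ/2) + cos φ₁ · cos φ₂ · sin²(Δλ/2) = 0.423601.
c = 2·atan2(√a, √(1−a)) = 1.41740 rad → d = 6371·c ≈ 9030.24 km.

9030 km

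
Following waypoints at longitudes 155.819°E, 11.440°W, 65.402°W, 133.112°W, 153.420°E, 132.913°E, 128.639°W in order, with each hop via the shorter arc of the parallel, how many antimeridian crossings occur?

Leg 1: +155.819° → -11.440°, shortest Δλ = -167.259° (west) — does not cross 180°.
Leg 2: -11.440° → -65.402°, shortest Δλ = -53.962° (west) — does not cross 180°.
Leg 3: -65.402° → -133.112°, shortest Δλ = -67.71° (west) — does not cross 180°.
Leg 4: -133.112° → +153.420°, shortest Δλ = -73.468° (west) — crosses 180°.
Leg 5: +153.420° → +132.913°, shortest Δλ = -20.507° (west) — does not cross 180°.
Leg 6: +132.913° → -128.639°, shortest Δλ = 98.448° (east) — crosses 180°.
Total crossings: 2.

2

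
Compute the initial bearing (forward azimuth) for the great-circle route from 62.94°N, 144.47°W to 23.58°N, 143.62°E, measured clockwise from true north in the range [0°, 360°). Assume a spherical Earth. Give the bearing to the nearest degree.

265°

Δλ = 143.62 − -144.47 = 288.09°; wrapped into (−180°, 180°]: -71.91°.
θ = atan2( sin Δλ · cos φ₂ , cos φ₁ · sin φ₂ − sin φ₁ · cos φ₂ · cos Δλ )
  = atan2(-0.87120, -0.07145) = -94.688° → normalised to [0°, 360°): 265.312°.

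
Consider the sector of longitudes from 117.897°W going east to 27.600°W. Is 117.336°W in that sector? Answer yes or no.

Yes

Band width going east from -117.897° to -27.600°: ((-27.600 − -117.897) mod 360) = 90.297°.
Offset of -117.336° east of the west edge: ((-117.336 − -117.897) mod 360) = 0.561°.
0.561° ≤ 90.297° ⇒ inside.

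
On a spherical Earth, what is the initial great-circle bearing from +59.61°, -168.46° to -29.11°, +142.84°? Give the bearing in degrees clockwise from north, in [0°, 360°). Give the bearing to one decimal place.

221.4°

Δλ = 142.84 − -168.46 = 311.30°; wrapped into (−180°, 180°]: -48.70°.
θ = atan2( sin Δλ · cos φ₂ , cos φ₁ · sin φ₂ − sin φ₁ · cos φ₂ · cos Δλ )
  = atan2(-0.65637, -0.74351) = -138.562° → normalised to [0°, 360°): 221.438°.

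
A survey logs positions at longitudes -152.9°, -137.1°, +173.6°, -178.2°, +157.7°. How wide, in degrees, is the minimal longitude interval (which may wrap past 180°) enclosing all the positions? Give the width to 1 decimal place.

Sort the longitudes: -178.2°, -152.9°, -137.1°, +157.7°, +173.6°.
Eastward gaps between consecutive values (wrapping around): 25.3°, 15.8°, 294.8°, 15.9°, 8.2°.
Largest gap = 294.8° ⇒ minimal covering band is its complement: 360° − 294.8° = 65.2°.
Band runs from +157.7° eastward to -137.1°, crossing the antimeridian.

65.2°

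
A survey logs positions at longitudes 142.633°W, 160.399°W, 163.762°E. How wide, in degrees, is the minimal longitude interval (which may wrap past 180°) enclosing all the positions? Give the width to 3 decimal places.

Sort the longitudes: -160.399°, -142.633°, +163.762°.
Eastward gaps between consecutive values (wrapping around): 17.766°, 306.395°, 35.839°.
Largest gap = 306.395° ⇒ minimal covering band is its complement: 360° − 306.395° = 53.605°.
Band runs from +163.762° eastward to -142.633°, crossing the antimeridian.

53.605°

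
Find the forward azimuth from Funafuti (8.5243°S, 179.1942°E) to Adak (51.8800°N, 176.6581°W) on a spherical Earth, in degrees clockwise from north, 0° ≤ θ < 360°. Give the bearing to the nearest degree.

3°

Δλ = -176.6581 − 179.1942 = -355.8523°; wrapped into (−180°, 180°]: 4.1477°.
θ = atan2( sin Δλ · cos φ₂ , cos φ₁ · sin φ₂ − sin φ₁ · cos φ₂ · cos Δλ )
  = atan2(0.04465, 0.86929) = 2.940° → normalised to [0°, 360°): 2.940°.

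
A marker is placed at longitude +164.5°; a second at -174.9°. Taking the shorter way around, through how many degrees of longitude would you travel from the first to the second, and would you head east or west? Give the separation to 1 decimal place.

20.6° east

Raw difference: -174.9 − 164.5 = -339.4°.
Normalise into (−180°, 180°]: -339.4° + 360° = 20.6°.
Positive ⇒ the second point lies to the east; separation 20.6°.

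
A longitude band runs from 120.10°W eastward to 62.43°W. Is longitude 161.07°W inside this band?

Band width going east from -120.10° to -62.43°: ((-62.43 − -120.10) mod 360) = 57.67°.
Offset of -161.07° east of the west edge: ((-161.07 − -120.10) mod 360) = 319.03°.
319.03° > 57.67° ⇒ outside.

No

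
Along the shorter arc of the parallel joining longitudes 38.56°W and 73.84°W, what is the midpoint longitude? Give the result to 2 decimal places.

56.20°W

Signed shortest Δλ from -38.56° to -73.84° is -35.28°.
Midpoint longitude = -38.56° + (-35.28°)/2 = -38.56° − 17.64° = -56.20°.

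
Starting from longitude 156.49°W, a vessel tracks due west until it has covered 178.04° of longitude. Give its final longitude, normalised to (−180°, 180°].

25.47°E

Start at -156.49°; shift −178.04° → -334.53°.
-334.53° lies outside (−180°, 180°]; add 360° → +25.47°.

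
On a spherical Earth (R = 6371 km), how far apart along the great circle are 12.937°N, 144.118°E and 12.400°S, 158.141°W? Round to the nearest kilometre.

Δλ = -158.141 − 144.118 = -302.259°; wrapped into (−180°, 180°]: 57.741°.
Δφ = -12.400 − 12.937 = -25.337°.
a = sin²(Δφ/2) + cos φ₁ · cos φ₂ · sin²(Δλ/2) = 0.270005.
c = 2·atan2(√a, √(1−a)) = 1.09281 rad → d = 6371·c ≈ 6962.31 km.

6962 km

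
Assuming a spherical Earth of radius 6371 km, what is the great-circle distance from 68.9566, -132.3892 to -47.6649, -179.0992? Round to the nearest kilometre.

Δλ = -179.0992 − -132.3892 = -46.7100°.
Δφ = -47.6649 − 68.9566 = -116.6215°.
a = sin²(Δφ/2) + cos φ₁ · cos φ₂ · sin²(Δλ/2) = 0.762051.
c = 2·atan2(√a, √(1−a)) = 2.12246 rad → d = 6371·c ≈ 13522.17 km.

13522 km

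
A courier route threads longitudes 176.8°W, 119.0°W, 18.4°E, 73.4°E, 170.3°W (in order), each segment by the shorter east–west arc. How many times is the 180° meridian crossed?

Leg 1: -176.8° → -119.0°, shortest Δλ = 57.8° (east) — does not cross 180°.
Leg 2: -119.0° → +18.4°, shortest Δλ = 137.4° (east) — does not cross 180°.
Leg 3: +18.4° → +73.4°, shortest Δλ = 55.0° (east) — does not cross 180°.
Leg 4: +73.4° → -170.3°, shortest Δλ = 116.3° (east) — crosses 180°.
Total crossings: 1.

1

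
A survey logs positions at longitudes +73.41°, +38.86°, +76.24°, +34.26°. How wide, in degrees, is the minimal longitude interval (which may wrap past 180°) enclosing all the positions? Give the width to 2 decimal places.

Sort the longitudes: +34.26°, +38.86°, +73.41°, +76.24°.
Eastward gaps between consecutive values (wrapping around): 4.60°, 34.55°, 2.83°, 318.02°.
Largest gap = 318.02° ⇒ minimal covering band is its complement: 360° − 318.02° = 41.98°.
Band runs from +34.26° eastward to +76.24°.

41.98°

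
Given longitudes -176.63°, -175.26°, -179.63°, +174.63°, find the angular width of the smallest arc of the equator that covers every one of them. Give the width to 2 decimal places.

Sort the longitudes: -179.63°, -176.63°, -175.26°, +174.63°.
Eastward gaps between consecutive values (wrapping around): 3.00°, 1.37°, 349.89°, 5.74°.
Largest gap = 349.89° ⇒ minimal covering band is its complement: 360° − 349.89° = 10.11°.
Band runs from +174.63° eastward to -175.26°, crossing the antimeridian.

10.11°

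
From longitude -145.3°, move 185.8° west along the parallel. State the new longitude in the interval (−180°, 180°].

+28.9°

Start at -145.3°; shift −185.8° → -331.1°.
-331.1° lies outside (−180°, 180°]; add 360° → +28.9°.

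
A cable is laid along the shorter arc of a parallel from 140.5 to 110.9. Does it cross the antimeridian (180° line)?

No

Signed shortest Δλ = ((110.9 − 140.5 + 180) mod 360) − 180 = -29.6°.
Going west by 29.6° from +140.5° reaches +110.9° without touching 180°.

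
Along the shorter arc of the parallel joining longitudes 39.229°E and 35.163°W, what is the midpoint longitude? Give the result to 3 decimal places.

Signed shortest Δλ from +39.229° to -35.163° is -74.392°.
Midpoint longitude = +39.229° + (-74.392°)/2 = +39.229° − 37.196° = +2.033°.

2.033°E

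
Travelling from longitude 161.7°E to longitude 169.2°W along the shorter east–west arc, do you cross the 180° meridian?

Yes

Naïve |-169.2 − 161.7| = 330.9° > 180°, so the shorter arc goes the other way round — across 180°.
Signed shortest Δλ = ((-169.2 − 161.7 + 180) mod 360) − 180 = 29.1°.
Going east by 29.1° from +161.7° passes through 180° before reaching -169.2°.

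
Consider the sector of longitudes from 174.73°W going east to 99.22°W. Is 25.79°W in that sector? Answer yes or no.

No

Band width going east from -174.73° to -99.22°: ((-99.22 − -174.73) mod 360) = 75.51°.
Offset of -25.79° east of the west edge: ((-25.79 − -174.73) mod 360) = 148.94°.
148.94° > 75.51° ⇒ outside.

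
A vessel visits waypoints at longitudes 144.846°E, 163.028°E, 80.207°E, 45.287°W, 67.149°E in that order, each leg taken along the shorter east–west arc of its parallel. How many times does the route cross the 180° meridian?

Leg 1: +144.846° → +163.028°, shortest Δλ = 18.182° (east) — does not cross 180°.
Leg 2: +163.028° → +80.207°, shortest Δλ = -82.821° (west) — does not cross 180°.
Leg 3: +80.207° → -45.287°, shortest Δλ = -125.494° (west) — does not cross 180°.
Leg 4: -45.287° → +67.149°, shortest Δλ = 112.436° (east) — does not cross 180°.
Total crossings: 0.

0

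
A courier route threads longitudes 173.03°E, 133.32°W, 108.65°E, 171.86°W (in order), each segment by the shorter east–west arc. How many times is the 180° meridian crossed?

3

Leg 1: +173.03° → -133.32°, shortest Δλ = 53.65° (east) — crosses 180°.
Leg 2: -133.32° → +108.65°, shortest Δλ = -118.03° (west) — crosses 180°.
Leg 3: +108.65° → -171.86°, shortest Δλ = 79.49° (east) — crosses 180°.
Total crossings: 3.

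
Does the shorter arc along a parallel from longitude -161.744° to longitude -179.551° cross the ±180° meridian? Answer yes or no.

Signed shortest Δλ = ((-179.551 − -161.744 + 180) mod 360) − 180 = -17.807°.
Going west by 17.807° from -161.744° reaches -179.551° without touching 180°.

No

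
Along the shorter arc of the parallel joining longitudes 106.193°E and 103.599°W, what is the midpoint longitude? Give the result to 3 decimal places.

178.703°W

Signed shortest Δλ from +106.193° to -103.599° is +150.208°.
Midpoint longitude = +106.193° + (+150.208°)/2 = +106.193° + 75.104° = +181.297°.
Normalise into (−180°, 180°]: -178.703°.
(The naïve average (+106.193 + -103.599)/2 = 1.297° is on the wrong side of the globe.)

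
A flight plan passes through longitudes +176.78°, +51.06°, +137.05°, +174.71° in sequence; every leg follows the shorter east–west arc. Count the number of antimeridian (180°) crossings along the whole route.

0

Leg 1: +176.78° → +51.06°, shortest Δλ = -125.72° (west) — does not cross 180°.
Leg 2: +51.06° → +137.05°, shortest Δλ = 85.99° (east) — does not cross 180°.
Leg 3: +137.05° → +174.71°, shortest Δλ = 37.66° (east) — does not cross 180°.
Total crossings: 0.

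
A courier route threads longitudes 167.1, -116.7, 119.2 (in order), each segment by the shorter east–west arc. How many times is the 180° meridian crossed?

2

Leg 1: +167.1° → -116.7°, shortest Δλ = 76.2° (east) — crosses 180°.
Leg 2: -116.7° → +119.2°, shortest Δλ = -124.1° (west) — crosses 180°.
Total crossings: 2.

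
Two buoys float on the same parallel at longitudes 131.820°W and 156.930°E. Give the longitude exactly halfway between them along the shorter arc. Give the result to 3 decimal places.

Signed shortest Δλ from -131.820° to +156.930° is -71.250°.
Midpoint longitude = -131.820° + (-71.250°)/2 = -131.820° − 35.625° = -167.445°.
(The naïve average (-131.820 + +156.930)/2 = 12.555° is on the wrong side of the globe.)

167.445°W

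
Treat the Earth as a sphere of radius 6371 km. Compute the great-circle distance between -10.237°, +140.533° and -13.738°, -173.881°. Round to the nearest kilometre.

Δλ = -173.881 − 140.533 = -314.414°; wrapped into (−180°, 180°]: 45.586°.
Δφ = -13.738 − -10.237 = -3.501°.
a = sin²(Δφ/2) + cos φ₁ · cos φ₂ · sin²(Δλ/2) = 0.144400.
c = 2·atan2(√a, √(1−a)) = 0.77959 rad → d = 6371·c ≈ 4966.78 km.

4967 km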